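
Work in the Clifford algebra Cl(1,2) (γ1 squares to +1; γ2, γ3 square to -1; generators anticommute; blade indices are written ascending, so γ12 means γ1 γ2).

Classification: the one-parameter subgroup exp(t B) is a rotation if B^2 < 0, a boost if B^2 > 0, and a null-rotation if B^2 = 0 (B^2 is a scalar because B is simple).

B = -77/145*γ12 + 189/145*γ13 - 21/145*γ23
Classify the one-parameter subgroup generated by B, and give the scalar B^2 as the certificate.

B^2 term by term: the squares give (-77/145)^2*(γ12)^2 + (189/145)^2*(γ13)^2 + (-21/145)^2*(γ23)^2 = 5929/21025*(+1) + 35721/21025*(+1) + 441/21025*(-1) = 49/25 (each basis 2-blade squares to minus the product of its generators' squares); cross terms between blades sharing an index anticommute and cancel. So B^2 = 49/25.
Answer: boost, certificate B^2 = 49/25. The class reads off the invariant scalar 49/25 directly.


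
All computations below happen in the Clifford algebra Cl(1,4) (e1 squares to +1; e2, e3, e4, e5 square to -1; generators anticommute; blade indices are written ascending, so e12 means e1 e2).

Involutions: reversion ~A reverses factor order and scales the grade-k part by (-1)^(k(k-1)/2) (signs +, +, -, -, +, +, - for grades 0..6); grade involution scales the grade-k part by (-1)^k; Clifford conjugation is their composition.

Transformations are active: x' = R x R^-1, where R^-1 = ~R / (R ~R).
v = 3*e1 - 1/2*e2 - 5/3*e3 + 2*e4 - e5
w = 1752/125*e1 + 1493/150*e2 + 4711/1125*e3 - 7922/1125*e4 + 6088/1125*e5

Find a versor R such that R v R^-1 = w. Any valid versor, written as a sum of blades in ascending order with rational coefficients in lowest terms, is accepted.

Here q(v) = q(w) = 35/36; the classical choice R = v + w = 2127/125*e1 + 709/75*e2 + 2836/1125*e3 - 5672/1125*e4 + 4963/1125*e5 then realises v -> w under the sandwich.
Answer: 2127/125*e1 + 709/75*e2 + 2836/1125*e3 - 5672/1125*e4 + 4963/1125*e5


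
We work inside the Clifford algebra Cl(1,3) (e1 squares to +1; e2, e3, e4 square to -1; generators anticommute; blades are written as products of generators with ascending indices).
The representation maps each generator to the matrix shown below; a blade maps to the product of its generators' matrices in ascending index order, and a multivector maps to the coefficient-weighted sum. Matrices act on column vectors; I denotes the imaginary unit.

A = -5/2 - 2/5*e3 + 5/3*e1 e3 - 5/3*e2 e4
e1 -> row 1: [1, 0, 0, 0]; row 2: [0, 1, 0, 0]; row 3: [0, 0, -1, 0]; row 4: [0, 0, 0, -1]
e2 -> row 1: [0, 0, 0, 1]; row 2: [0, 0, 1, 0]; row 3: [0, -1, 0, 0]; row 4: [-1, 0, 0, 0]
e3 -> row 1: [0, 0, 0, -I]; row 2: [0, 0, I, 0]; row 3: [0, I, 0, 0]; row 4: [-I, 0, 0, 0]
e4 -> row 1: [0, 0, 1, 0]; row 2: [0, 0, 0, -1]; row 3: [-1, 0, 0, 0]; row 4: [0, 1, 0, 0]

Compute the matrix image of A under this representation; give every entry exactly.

Bivector images (products of the table entries): rho(e1 e3) = rho(e1)rho(e3) = row 1: [0, 0, 0, -I]; row 2: [0, 0, I, 0]; row 3: [0, -I, 0, 0]; row 4: [I, 0, 0, 0]; rho(e2 e4) = rho(e2)rho(e4) = row 1: [0, 1, 0, 0]; row 2: [-1, 0, 0, 0]; row 3: [0, 0, 0, 1]; row 4: [0, 0, -1, 0].
M = (-5/2)*1 + (-2/5)*rho(e3) + (5/3)*rho(e1 e3) + (-5/3)*rho(e2 e4), summed entrywise (1 is the identity matrix):
Answer: row 1: [-5/2, -5/3, 0, -19*I/15]; row 2: [5/3, -5/2, 19*I/15, 0]; row 3: [0, -31*I/15, -5/2, -5/3]; row 4: [31*I/15, 0, 5/3, -5/2]


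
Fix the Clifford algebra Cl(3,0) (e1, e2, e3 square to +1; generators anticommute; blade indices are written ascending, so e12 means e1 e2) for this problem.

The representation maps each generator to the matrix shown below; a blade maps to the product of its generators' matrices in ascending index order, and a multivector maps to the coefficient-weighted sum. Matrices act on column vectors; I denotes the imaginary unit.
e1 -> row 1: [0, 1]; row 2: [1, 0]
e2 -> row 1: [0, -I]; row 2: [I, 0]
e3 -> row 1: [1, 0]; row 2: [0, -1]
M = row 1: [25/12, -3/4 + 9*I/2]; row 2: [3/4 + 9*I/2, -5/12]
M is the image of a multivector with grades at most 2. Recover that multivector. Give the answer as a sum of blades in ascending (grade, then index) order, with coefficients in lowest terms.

Method: 1, rho(e1), rho(e2), rho(e3) form a trace-orthogonal basis of the 2x2 complex matrices (tr(X Y) = 2 if X = Y, else 0), so M = m0*1 + m1*rho(e1) + m2*rho(e2) + m3*rho(e3) with m0 = tr(M)/2 = 5/6, m1 = tr(M rho(e1))/2 = 9*I/2, m2 = tr(M rho(e2))/2 = -3*I/4, m3 = tr(M rho(e3))/2 = 5/4.
Multiplying table entries, the bivector images are rho(e12) = I*rho(e3), rho(e13) = -I*rho(e2), rho(e23) = I*rho(e1); with real blade coefficients the real parts of m0..m3 are the coefficients of 1, e1, e2, e3 and the imaginary parts give the bivectors (e23: Im m1, e13: -Im m2, e12: Im m3).
Answer: 5/6 + 5/4*e3 + 3/4*e13 + 9/2*e23


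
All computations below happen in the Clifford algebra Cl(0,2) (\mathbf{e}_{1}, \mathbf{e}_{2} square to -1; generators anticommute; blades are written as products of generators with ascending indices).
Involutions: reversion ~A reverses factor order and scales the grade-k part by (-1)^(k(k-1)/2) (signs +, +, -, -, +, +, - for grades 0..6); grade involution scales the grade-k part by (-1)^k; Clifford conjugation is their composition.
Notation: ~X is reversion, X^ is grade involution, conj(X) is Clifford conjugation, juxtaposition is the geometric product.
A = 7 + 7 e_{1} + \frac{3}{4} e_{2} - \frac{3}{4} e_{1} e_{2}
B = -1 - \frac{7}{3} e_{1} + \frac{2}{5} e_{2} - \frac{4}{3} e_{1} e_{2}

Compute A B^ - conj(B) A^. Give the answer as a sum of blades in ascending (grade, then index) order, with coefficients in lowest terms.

first term: -\frac{721}{30} + \frac{241}{30} e_{1} + \frac{121}{30} e_{2} - \frac{197}{15} e_{1} e_{2}
second term: \frac{301}{30} + \frac{739}{30} e_{1} - \frac{289}{30} e_{2} + \frac{83}{15} e_{1} e_{2}
Answer: -\frac{511}{15} - \frac{83}{5} e_{1} + \frac{41}{3} e_{2} - \frac{56}{3} e_{1} e_{2}


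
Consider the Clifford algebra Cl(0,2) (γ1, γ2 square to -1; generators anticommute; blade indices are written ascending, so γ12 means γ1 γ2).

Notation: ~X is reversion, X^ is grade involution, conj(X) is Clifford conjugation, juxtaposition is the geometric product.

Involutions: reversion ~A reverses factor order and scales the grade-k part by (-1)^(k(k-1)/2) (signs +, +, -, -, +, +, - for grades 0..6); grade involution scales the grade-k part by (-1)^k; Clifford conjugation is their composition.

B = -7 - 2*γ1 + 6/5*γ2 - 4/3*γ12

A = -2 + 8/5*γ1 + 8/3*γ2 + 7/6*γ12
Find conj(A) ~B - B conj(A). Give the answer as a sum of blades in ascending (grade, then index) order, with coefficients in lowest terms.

first term: 140/9 + 587/45*γ1 + 311/15*γ2 - 263/150*γ12
second term: 112/9 + 461/45*γ1 + 241/15*γ2 + 2713/150*γ12
Answer: 28/9 + 14/5*γ1 + 14/3*γ2 - 496/25*γ12


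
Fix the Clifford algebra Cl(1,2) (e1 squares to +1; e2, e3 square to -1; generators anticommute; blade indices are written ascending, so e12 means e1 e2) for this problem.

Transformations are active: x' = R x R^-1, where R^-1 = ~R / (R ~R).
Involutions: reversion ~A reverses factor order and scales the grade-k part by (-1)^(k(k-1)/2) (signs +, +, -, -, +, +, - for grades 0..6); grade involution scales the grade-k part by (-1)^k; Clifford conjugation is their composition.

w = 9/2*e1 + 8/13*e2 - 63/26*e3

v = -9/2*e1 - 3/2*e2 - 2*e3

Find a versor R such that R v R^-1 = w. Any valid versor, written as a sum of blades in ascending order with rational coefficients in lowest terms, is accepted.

Why this works: both vectors square to 14, so q(v) = q(w) and R = v + w = -23/26*e2 - 115/26*e3 carries v to w — its own direction survives, the complement (v - w)/2 flips.
Answer: -23/26*e2 - 115/26*e3


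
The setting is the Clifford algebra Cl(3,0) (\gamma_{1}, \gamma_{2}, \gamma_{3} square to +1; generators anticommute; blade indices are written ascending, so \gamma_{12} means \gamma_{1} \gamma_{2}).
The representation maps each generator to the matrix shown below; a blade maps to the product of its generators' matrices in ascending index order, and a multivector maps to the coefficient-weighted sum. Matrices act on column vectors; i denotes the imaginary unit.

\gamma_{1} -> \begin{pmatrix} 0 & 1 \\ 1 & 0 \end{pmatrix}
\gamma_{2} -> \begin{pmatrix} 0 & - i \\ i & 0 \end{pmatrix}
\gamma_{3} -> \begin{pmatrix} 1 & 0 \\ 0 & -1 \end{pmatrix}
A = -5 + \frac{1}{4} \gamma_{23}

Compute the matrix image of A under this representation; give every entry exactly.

Bivector images (products of the table entries): rho(\gamma_{23}) = rho(\gamma_{2})rho(\gamma_{3}) = \begin{pmatrix} 0 & i \\ i & 0 \end{pmatrix}.
M = (-5)*1 + (\frac{1}{4})*rho(\gamma_{23}), summed entrywise (1 is the identity matrix):
Answer: \begin{pmatrix} -5 & \frac{i}{4} \\ \frac{i}{4} & -5 \end{pmatrix}


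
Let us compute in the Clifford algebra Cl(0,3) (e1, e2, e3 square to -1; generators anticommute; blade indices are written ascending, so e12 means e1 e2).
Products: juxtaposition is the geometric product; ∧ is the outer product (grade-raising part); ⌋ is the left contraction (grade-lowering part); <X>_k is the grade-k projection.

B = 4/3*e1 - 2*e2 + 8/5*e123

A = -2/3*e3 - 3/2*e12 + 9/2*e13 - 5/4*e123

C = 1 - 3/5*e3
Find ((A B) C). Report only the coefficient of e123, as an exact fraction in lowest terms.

step 1: -2 - 3*e1 + 26/5*e2 + 42/5*e3 + 16/15*e12 + 61/18*e13 + 1/3*e23 + 9*e123
step 2: 76/25 - 29/30*e1 + 27/5*e2 + 48/5*e3 + 97/15*e12 + 467/90*e13 - 209/75*e23 + 209/25*e123
Answer: 209/25


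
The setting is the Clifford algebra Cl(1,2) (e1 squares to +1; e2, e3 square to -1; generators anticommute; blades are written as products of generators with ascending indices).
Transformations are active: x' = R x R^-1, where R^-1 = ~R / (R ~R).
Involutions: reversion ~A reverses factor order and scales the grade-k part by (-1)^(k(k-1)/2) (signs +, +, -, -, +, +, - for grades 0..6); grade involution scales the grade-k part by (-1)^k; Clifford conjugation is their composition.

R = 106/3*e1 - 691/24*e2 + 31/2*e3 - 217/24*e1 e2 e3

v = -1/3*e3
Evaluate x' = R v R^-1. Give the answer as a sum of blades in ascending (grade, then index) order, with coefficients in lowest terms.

~R = 106/3*e1 - 691/24*e2 + 31/2*e3 + 217/24*e1 e2 e3, and R ~R = 18791/72, so R^-1 = ~R / (18791/72).
R v = 31/6 - 217/72*e1 e2 - 106/9*e1 e3 + 691/72*e2 e3
Answer: 8711/11868*e1 - 961/2967*e2 + 8761/11868*e3


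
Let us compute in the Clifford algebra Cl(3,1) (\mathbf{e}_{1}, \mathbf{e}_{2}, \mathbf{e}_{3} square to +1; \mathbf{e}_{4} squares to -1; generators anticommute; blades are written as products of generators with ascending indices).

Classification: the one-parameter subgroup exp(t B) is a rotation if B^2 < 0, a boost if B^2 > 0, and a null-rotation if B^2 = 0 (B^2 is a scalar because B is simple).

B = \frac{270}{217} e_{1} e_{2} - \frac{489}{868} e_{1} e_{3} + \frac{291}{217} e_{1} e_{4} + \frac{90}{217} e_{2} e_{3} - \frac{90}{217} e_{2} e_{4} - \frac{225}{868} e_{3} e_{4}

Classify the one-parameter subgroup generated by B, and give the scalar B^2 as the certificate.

B^2 term by term: the squares give (\frac{270}{217})^2*(e_{1} e_{2})^2 + (-\frac{489}{868})^2*(e_{1} e_{3})^2 + (\frac{291}{217})^2*(e_{1} e_{4})^2 + (\frac{90}{217})^2*(e_{2} e_{3})^2 + (-\frac{90}{217})^2*(e_{2} e_{4})^2 + (-\frac{225}{868})^2*(e_{3} e_{4})^2 = \frac{72900}{47089}*(-1) + \frac{239121}{753424}*(-1) + \frac{84681}{47089}*(+1) + \frac{8100}{47089}*(-1) + \frac{8100}{47089}*(+1) + \frac{50625}{753424}*(+1) = 0 (each basis 2-blade squares to minus the product of its generators' squares); cross terms between blades sharing an index anticommute and cancel; the commuting (index-disjoint) pairs give grade-4 terms 2*c*c'*(blade product), which cancel blade by blade — e_{1} e_{2} e_{3} e_{4}: -\frac{30375}{47089} - \frac{22005}{47089} + \frac{52380}{47089} = 0 — confirming B is simple. So B^2 = 0.
Answer: null-rotation, certificate B^2 = 0. No conjugation can change B^2 = 0; the sign gives the class.


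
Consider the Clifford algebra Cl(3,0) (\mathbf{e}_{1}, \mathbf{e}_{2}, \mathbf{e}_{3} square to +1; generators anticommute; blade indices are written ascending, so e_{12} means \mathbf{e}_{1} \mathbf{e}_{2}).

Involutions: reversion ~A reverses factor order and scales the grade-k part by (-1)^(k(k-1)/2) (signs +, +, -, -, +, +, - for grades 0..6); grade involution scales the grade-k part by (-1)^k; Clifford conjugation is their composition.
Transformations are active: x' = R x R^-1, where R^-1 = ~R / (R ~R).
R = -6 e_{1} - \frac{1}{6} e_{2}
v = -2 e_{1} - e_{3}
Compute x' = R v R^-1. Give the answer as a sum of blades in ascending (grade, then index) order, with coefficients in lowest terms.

~R = -6 e_{1} - \frac{1}{6} e_{2}, and R ~R = \frac{1297}{36}, so R^-1 = ~R / (\frac{1297}{36}).
R v = 12 - \frac{1}{3} e_{12} + 6 e_{13} + \frac{1}{6} e_{23}
Answer: -\frac{2590}{1297} e_{1} - \frac{144}{1297} e_{2} + e_{3}


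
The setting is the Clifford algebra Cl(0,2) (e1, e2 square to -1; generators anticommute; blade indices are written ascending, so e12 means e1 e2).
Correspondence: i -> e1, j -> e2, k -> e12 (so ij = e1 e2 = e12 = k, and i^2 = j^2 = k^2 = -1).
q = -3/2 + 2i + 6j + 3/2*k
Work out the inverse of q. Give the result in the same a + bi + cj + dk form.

In blades: q = -3/2 + 2*e1 + 6*e2 + 3/2*e12.
With qbar = -3/2 - 2*e1 - 6*e2 - 3/2*e12 (scalar fixed, mapped units negated), q qbar = 89/2 (the sum of squared coefficients), so q^-1 = qbar / (89/2) = -3/89 - 4/89*e1 - 12/89*e2 - 3/89*e12; translating back:
Answer: -3/89 - 4/89*i - 12/89*j - 3/89*k


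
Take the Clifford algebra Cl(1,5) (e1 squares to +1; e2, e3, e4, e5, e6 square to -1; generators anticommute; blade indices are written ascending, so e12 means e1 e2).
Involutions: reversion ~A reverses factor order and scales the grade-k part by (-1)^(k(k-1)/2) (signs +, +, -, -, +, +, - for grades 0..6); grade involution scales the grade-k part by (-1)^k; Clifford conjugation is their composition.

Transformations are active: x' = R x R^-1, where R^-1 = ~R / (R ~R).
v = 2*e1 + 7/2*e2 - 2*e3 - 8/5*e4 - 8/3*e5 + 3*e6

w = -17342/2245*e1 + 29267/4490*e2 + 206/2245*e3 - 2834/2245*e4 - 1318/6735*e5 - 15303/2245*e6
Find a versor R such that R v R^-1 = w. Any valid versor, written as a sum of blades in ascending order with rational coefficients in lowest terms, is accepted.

Since q(v) = q(w) = -27829/900, the sum R = v + w = -12852/2245*e1 + 22491/2245*e2 - 4284/2245*e3 - 6426/2245*e4 - 6426/2245*e5 - 8568/2245*e6 does the job whenever invertible.
Answer: -12852/2245*e1 + 22491/2245*e2 - 4284/2245*e3 - 6426/2245*e4 - 6426/2245*e5 - 8568/2245*e6


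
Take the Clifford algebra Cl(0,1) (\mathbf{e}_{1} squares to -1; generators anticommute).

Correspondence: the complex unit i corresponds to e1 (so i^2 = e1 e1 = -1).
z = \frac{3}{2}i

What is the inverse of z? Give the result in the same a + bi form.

In blades: z = \frac{3}{2} e_{1}.
With qbar = -\frac{3}{2} e_{1} (scalar fixed, mapped units negated), z qbar = \frac{9}{4} (the sum of squared coefficients), so z^-1 = qbar / (\frac{9}{4}) = -\frac{2}{3} e_{1}; translating back:
Answer: -\frac{2}{3}i


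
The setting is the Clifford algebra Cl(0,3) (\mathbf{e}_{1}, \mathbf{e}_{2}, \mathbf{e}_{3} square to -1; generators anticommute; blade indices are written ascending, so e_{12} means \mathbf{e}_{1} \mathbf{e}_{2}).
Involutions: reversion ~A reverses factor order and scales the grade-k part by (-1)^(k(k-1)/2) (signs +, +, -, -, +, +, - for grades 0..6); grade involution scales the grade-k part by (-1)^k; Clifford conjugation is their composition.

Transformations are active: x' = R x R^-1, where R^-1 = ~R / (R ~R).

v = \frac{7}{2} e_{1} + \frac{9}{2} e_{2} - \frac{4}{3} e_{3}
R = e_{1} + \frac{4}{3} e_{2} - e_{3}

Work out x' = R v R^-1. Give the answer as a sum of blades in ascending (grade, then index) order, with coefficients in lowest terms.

~R = e_{1} + \frac{4}{3} e_{2} - e_{3}, and R ~R = -\frac{34}{9}, so R^-1 = ~R / (-\frac{34}{9}).
R v = -\frac{65}{6} - \frac{1}{6} e_{12} + \frac{13}{6} e_{13} + \frac{49}{18} e_{23}
Answer: \frac{38}{17} e_{1} + \frac{107}{34} e_{2} - \frac{449}{102} e_{3}


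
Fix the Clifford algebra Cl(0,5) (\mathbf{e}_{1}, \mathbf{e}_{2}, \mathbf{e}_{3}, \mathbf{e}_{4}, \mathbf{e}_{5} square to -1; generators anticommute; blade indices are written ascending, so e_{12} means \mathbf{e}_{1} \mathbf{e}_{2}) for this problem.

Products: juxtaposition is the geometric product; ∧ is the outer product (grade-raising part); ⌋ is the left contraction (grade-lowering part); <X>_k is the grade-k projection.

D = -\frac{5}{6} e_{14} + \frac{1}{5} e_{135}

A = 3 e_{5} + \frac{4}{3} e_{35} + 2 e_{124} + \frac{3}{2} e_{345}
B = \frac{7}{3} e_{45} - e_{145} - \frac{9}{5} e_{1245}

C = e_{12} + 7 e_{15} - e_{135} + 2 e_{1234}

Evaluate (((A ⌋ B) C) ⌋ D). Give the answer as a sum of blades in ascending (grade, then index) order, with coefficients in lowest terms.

step 1: 7 e_{4} - \frac{18}{5} e_{5} + 3 e_{14} - \frac{27}{5} e_{124}
step 2: -\frac{126}{5} e_{1} + \frac{54}{5} e_{3} + \frac{27}{5} e_{4} - \frac{18}{5} e_{13} - 6 e_{23} - 3 e_{24} + 21 e_{45} + 14 e_{123} + 7 e_{124} - \frac{18}{5} e_{125} - 49 e_{145} + \frac{189}{5} e_{245} + 3 e_{345} - 7 e_{1345} + \frac{27}{5} e_{2345} - \frac{36}{5} e_{12345}
step 3: -\frac{9}{2} e_{1} - 21 e_{4} + \frac{18}{25} e_{5} + \frac{54}{25} e_{15} + \frac{126}{25} e_{35}
Answer: -\frac{9}{2} e_{1} - 21 e_{4} + \frac{18}{25} e_{5} + \frac{54}{25} e_{15} + \frac{126}{25} e_{35}


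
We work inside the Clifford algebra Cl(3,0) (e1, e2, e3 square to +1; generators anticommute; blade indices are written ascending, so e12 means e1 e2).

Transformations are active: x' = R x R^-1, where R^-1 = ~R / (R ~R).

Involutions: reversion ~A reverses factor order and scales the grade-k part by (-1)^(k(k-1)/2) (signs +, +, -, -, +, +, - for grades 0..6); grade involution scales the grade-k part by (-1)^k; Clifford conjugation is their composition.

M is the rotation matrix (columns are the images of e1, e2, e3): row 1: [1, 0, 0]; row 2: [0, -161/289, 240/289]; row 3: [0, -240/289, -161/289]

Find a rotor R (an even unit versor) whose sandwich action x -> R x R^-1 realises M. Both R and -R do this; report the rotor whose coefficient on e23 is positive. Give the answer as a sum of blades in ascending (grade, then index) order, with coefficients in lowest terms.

Method: write R = a + b12*e12 + b13*e13 + b23*e23 with a^2 + b12^2 + b13^2 + b23^2 = 1 (so R^-1 = ~R). Expanding the columns R e_j ~R gives tr M = 4a^2 - 1 and, from the antisymmetric part, M21 - M12 = -4a*b12, M13 - M31 = 4a*b13, M32 - M23 = -4a*b23.
Here tr M = -33/289, so a^2 = (1 + tr M)/4 = 64/289 and a = ±8/17. Taking a = 8/17: M21 - M12 = 0, M13 - M31 = 0, M32 - M23 = -480/289, giving b12 = 0, b13 = 0, b23 = 15/17, i.e. R = 8/17 + 15/17*e23.
Its e23 coefficient is already positive.
Answer: 8/17 + 15/17*e23. Sheet selection: the two-to-one cover makes ±R indistinguishable at the matrix level (trace -33/289), so uniqueness comes from the required sign on e23.


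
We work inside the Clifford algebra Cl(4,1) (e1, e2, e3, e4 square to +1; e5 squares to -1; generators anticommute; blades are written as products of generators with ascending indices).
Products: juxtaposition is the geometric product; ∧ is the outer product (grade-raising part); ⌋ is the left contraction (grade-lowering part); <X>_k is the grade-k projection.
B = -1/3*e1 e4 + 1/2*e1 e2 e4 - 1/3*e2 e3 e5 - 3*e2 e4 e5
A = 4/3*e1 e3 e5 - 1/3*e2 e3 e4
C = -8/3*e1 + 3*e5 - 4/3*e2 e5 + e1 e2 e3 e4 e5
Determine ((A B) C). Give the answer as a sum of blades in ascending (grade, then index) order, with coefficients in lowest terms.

step 1: -4/9*e1 e2 + 1/6*e1 e3 + e3 e5 - 1/9*e4 e5 - 1/9*e1 e2 e3 + 4/9*e3 e4 e5 - 4*e1 e2 e3 e4 - 2/3*e2 e3 e4 e5
step 2: 2/3*e1 - 32/27*e2 - 23/9*e3 + 1/3*e4 - 4*e5 + 4/9*e1 e2 + 16/27*e1 e5 + 44/27*e2 e3 - 4/27*e2 e4 - 4/9*e3 e4 + 1/9*e4 e5 - 1/9*e1 e2 e3 - e1 e2 e4 - 4/3*e1 e2 e5 - 125/54*e1 e3 e5 + 8/27*e1 e4 e5 - 250/27*e2 e3 e4 + 1/6*e2 e4 e5 + 4/9*e3 e4 e5 - 1/9*e1 e2 e3 e5 + 176/27*e1 e3 e4 e5 - 92/9*e1 e2 e3 e4 e5
Answer: 2/3*e1 - 32/27*e2 - 23/9*e3 + 1/3*e4 - 4*e5 + 4/9*e1 e2 + 16/27*e1 e5 + 44/27*e2 e3 - 4/27*e2 e4 - 4/9*e3 e4 + 1/9*e4 e5 - 1/9*e1 e2 e3 - e1 e2 e4 - 4/3*e1 e2 e5 - 125/54*e1 e3 e5 + 8/27*e1 e4 e5 - 250/27*e2 e3 e4 + 1/6*e2 e4 e5 + 4/9*e3 e4 e5 - 1/9*e1 e2 e3 e5 + 176/27*e1 e3 e4 e5 - 92/9*e1 e2 e3 e4 e5


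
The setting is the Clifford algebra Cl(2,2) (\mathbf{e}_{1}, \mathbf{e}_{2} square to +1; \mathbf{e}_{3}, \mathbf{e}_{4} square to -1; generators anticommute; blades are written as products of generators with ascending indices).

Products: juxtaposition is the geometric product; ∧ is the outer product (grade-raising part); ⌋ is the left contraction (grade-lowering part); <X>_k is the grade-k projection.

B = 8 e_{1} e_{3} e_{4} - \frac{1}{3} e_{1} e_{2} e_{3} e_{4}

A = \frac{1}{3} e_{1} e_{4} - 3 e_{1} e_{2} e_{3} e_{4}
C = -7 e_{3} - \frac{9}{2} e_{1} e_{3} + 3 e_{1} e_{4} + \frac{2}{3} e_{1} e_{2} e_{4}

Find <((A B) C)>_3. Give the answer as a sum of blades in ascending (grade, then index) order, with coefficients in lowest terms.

step 1: 1 - 24 e_{2} - \frac{8}{3} e_{3} - \frac{1}{9} e_{2} e_{3}
step 2: -\frac{56}{3} + 12 e_{1} - \frac{7}{9} e_{2} - 7 e_{3} - \frac{1}{2} e_{1} e_{2} - \frac{9}{2} e_{1} e_{3} + 19 e_{1} e_{4} + 168 e_{2} e_{3} - 108 e_{1} e_{2} e_{3} + \frac{218}{3} e_{1} e_{2} e_{4} + \frac{218}{27} e_{1} e_{3} e_{4} - \frac{19}{9} e_{1} e_{2} e_{3} e_{4}
step 3: -108 e_{1} e_{2} e_{3} + \frac{218}{3} e_{1} e_{2} e_{4} + \frac{218}{27} e_{1} e_{3} e_{4}
Answer: -108 e_{1} e_{2} e_{3} + \frac{218}{3} e_{1} e_{2} e_{4} + \frac{218}{27} e_{1} e_{3} e_{4}


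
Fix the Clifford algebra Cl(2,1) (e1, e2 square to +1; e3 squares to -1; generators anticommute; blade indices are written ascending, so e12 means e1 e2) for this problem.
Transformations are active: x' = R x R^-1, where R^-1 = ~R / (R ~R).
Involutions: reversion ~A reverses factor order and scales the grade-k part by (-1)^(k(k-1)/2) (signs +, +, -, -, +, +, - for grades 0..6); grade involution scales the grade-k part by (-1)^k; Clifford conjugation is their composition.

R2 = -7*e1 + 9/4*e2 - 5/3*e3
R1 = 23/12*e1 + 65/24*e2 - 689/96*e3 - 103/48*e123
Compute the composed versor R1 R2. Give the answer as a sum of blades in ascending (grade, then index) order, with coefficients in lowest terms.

Distribute over the terms of R2 (each basis-blade product reordered to ascending indices, repeated generators contracted through their squares):
R1 (-7*e1) = -161/12 + 455/24*e12 - 4823/96*e13 + 721/48*e23
R1 (9/4*e2) = 195/32 + 69/16*e12 + 309/64*e13 + 2067/128*e23
R1 (-5/3*e3) = -3445/288 - 515/144*e12 - 115/36*e13 - 325/72*e23
Summing the partial products and collecting blades:
Answer: -2777/144 + 709/36*e12 - 27997/576*e13 + 30707/1152*e23


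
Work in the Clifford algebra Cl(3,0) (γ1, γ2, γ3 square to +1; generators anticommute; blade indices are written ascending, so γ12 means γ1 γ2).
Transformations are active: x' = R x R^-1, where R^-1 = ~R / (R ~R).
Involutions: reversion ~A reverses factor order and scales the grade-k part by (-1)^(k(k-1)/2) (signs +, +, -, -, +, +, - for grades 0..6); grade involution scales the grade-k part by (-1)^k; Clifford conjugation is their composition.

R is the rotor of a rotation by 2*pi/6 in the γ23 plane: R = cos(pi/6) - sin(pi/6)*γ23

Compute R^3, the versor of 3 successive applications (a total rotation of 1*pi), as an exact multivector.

Rotor phase runs at HALF the rotation angle; powers of one rotor simply add phase, so after 3 steps in γ23 the phase is 3*pi/6 = pi/2 and R^3 = cos(pi/2) - sin(pi/2)*γ23.
cos(pi/2) = 0 and sin(pi/2) = 1, so R^3 = -γ23. The net rotation is 1*pi; the rotor keeps the half-angle phase exactly.
Answer: -γ23


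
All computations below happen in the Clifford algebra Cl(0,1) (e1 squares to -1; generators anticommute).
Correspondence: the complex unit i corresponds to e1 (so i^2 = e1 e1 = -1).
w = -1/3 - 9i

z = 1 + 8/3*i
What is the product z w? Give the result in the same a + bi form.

In blades: z = 1 + 8/3*e1, w = -1/3 - 9*e1.
Distribute z over w term by term (generator squares from the signature, products reordered to ascending indices): (1)*w = -1/3 - 9*e1; (8/3*e1)*w = 24 - 8/9*e1.
Sum: 71/3 - 89/9*e1; translating back through the correspondence:
Answer: 71/3 - 89/9*i


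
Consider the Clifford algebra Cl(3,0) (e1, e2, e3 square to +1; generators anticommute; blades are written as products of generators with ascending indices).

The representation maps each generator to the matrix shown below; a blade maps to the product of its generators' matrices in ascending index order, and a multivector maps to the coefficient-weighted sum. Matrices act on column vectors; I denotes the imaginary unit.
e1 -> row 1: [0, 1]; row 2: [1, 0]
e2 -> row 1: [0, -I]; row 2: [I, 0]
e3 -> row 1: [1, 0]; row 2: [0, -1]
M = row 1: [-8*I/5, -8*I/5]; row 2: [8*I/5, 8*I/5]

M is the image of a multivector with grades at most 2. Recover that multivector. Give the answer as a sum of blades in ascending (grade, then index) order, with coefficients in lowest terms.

Method: 1, rho(e1), rho(e2), rho(e3) form a trace-orthogonal basis of the 2x2 complex matrices (tr(X Y) = 2 if X = Y, else 0), so M = m0*1 + m1*rho(e1) + m2*rho(e2) + m3*rho(e3) with m0 = tr(M)/2 = 0, m1 = tr(M rho(e1))/2 = 0, m2 = tr(M rho(e2))/2 = 8/5, m3 = tr(M rho(e3))/2 = -8*I/5.
Multiplying table entries, the bivector images are rho(e1 e2) = I*rho(e3), rho(e1 e3) = -I*rho(e2), rho(e2 e3) = I*rho(e1); with real blade coefficients the real parts of m0..m3 are the coefficients of 1, e1, e2, e3 and the imaginary parts give the bivectors (e2 e3: Im m1, e1 e3: -Im m2, e1 e2: Im m3).
Answer: 8/5*e2 - 8/5*e1 e2


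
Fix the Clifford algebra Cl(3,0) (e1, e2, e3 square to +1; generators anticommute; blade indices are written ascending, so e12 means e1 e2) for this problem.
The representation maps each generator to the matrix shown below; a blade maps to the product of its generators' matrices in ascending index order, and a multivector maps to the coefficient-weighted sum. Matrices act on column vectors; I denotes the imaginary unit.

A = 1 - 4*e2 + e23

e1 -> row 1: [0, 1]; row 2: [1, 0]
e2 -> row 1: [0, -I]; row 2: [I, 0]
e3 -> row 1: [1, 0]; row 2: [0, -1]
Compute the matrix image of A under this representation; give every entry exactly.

Bivector images (products of the table entries): rho(e23) = rho(e2)rho(e3) = row 1: [0, I]; row 2: [I, 0].
M = (1)*1 + (-4)*rho(e2) + (1)*rho(e23), summed entrywise (1 is the identity matrix):
Answer: row 1: [1, 5*I]; row 2: [-3*I, 1]


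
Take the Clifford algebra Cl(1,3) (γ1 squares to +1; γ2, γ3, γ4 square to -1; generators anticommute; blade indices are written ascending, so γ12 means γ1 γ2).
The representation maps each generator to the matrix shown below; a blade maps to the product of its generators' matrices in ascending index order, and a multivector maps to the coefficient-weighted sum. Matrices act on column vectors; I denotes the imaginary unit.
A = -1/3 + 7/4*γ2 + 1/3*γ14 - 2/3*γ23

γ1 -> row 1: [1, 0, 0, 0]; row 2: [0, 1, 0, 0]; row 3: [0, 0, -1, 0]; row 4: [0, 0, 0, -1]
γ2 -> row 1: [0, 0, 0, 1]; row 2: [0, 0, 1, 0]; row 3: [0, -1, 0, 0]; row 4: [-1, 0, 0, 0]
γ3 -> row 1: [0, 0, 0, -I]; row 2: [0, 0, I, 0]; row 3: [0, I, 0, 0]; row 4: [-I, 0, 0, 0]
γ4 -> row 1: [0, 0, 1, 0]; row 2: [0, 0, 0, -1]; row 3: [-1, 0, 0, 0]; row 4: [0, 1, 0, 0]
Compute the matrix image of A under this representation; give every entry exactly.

Bivector images (products of the table entries): rho(γ14) = rho(γ1)rho(γ4) = row 1: [0, 0, 1, 0]; row 2: [0, 0, 0, -1]; row 3: [1, 0, 0, 0]; row 4: [0, -1, 0, 0]; rho(γ23) = rho(γ2)rho(γ3) = row 1: [-I, 0, 0, 0]; row 2: [0, I, 0, 0]; row 3: [0, 0, -I, 0]; row 4: [0, 0, 0, I].
M = (-1/3)*1 + (7/4)*rho(γ2) + (1/3)*rho(γ14) + (-2/3)*rho(γ23), summed entrywise (1 is the identity matrix):
Answer: row 1: [-1/3 + 2*I/3, 0, 1/3, 7/4]; row 2: [0, -1/3 - 2*I/3, 7/4, -1/3]; row 3: [1/3, -7/4, -1/3 + 2*I/3, 0]; row 4: [-7/4, -1/3, 0, -1/3 - 2*I/3]


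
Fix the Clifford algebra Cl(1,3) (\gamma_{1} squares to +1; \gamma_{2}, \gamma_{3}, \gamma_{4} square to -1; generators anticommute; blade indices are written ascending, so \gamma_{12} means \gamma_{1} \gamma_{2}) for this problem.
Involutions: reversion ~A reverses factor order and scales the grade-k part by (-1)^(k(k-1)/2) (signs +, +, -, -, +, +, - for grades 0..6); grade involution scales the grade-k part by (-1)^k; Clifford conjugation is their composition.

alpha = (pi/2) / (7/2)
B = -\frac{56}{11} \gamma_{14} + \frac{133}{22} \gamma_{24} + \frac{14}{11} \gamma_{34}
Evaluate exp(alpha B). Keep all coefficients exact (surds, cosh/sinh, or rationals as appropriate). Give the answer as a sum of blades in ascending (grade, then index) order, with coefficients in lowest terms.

B^2 term by term: the squares give (-\frac{56}{11})^2*(\gamma_{14})^2 + (\frac{133}{22})^2*(\gamma_{24})^2 + (\frac{14}{11})^2*(\gamma_{34})^2 = \frac{3136}{121}*(+1) + \frac{17689}{484}*(-1) + \frac{196}{121}*(-1) = -\frac{49}{4} (each basis 2-blade squares to minus the product of its generators' squares); cross terms between blades sharing an index anticommute and cancel. So B^2 = -\frac{49}{4}.
B^2 = -\frac{49}{4} — a negative square means the series sums to a rotation: l = \frac{7}{2}, alpha*l = \frac{\pi}{2}, so exp(alpha B) = cos(\frac{\pi}{2}) + (sin(\frac{\pi}{2})/(\frac{7}{2}))*B = 0 + (\frac{2}{7})*B.
Answer: - \frac{16}{11} \gamma_{14} + \frac{19}{11} \gamma_{24} + \frac{4}{11} \gamma_{34}


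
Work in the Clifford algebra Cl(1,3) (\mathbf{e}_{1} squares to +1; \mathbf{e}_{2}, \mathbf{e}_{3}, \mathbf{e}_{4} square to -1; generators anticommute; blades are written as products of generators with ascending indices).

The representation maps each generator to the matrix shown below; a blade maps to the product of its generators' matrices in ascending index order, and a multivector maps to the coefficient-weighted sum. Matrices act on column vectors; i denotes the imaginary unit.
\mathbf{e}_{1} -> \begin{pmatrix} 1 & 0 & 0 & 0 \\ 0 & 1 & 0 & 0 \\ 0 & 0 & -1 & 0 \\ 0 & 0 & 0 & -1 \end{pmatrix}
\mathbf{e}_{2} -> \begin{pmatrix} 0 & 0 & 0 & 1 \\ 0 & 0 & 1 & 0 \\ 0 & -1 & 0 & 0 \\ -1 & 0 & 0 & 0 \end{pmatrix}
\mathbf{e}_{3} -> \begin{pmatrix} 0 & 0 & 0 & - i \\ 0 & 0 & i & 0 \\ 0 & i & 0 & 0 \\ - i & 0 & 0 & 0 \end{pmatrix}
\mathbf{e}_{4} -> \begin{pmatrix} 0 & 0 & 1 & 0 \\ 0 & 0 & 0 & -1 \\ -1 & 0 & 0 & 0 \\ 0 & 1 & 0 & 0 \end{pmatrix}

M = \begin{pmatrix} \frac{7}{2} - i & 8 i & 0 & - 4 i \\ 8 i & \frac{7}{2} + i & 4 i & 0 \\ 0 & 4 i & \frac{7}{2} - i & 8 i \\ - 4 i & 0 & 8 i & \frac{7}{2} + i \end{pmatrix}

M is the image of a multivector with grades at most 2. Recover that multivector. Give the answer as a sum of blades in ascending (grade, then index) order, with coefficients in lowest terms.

Method: the blade images are trace-orthogonal — tr(rho(e_A) rho(e_B)^-1) = 4 if A = B and 0 otherwise — and rho(e_A)^-1 = (e_A)^2 * rho(e_A) with (e_A)^2 = +1 or -1, so the coefficient of e_A in the preimage is (e_A)^2 * tr(M rho(e_A))/4.
Nonzero projections over blades of grade <= 2: 1: (1)^2 = +1, tr(M 1) = 14, coefficient \frac{7}{2}; e_{3}: (e_{3})^2 = -1, tr(M rho(e_{3})) = -16, coefficient 4; e_{2} e_{3}: (e_{2} e_{3})^2 = -1, tr(M rho(e_{2} e_{3})) = -4, coefficient 1; e_{3} e_{4}: (e_{3} e_{4})^2 = -1, tr(M rho(e_{3} e_{4})) = 32, coefficient -8. Every other blade of grade <= 2 projects to 0.
Answer: \frac{7}{2} + 4 e_{3} + e_{2} e_{3} - 8 e_{3} e_{4}


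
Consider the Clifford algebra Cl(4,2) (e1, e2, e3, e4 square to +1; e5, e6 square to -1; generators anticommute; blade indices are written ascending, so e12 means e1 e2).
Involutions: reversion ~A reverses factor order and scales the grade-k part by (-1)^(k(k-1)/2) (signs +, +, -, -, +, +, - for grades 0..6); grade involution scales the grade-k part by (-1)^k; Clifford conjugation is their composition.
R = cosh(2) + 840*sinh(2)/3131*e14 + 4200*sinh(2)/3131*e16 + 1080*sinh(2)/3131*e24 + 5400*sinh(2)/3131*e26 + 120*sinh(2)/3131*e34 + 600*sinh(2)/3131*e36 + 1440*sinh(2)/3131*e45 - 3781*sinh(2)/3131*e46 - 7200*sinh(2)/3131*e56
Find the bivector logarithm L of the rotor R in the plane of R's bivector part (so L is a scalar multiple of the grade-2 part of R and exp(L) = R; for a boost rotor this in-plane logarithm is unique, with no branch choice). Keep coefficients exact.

The scalar part of R is cosh(2), giving the rapidity magnitude (cosh is even); the bivector part supplies orientation, its quotient by sinh of the rapidity is the plane, and L = rapidity * plane — unique in that plane, since flipping both signs leaves L unchanged.
Concretely: cosh(rapidity) = cosh(2) gives rapidity = ±2, and since rapidity/sinh(rapidity) is even the sign is immaterial: L = (rapidity/sinh(rapidity)) * <R>_2 = (2/sinh(2)) * <R>_2.
Answer: 1680/3131*e14 + 8400/3131*e16 + 2160/3131*e24 + 10800/3131*e26 + 240/3131*e34 + 1200/3131*e36 + 2880/3131*e45 - 7562/3131*e46 - 14400/3131*e56


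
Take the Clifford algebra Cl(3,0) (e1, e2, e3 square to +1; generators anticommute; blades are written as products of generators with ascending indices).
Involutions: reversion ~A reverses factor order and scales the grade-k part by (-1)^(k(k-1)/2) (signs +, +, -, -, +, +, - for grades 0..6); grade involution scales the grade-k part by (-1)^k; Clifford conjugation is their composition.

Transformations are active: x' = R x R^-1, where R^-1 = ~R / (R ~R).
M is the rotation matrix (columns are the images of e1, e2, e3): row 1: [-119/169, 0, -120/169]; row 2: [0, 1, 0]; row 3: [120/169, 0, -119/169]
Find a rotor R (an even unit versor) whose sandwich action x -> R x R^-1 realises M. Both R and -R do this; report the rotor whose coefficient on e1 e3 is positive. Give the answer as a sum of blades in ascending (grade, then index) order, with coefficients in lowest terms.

Method: write R = a + b12*e1 e2 + b13*e1 e3 + b23*e2 e3 with a^2 + b12^2 + b13^2 + b23^2 = 1 (so R^-1 = ~R). Expanding the columns R e_j ~R gives tr M = 4a^2 - 1 and, from the antisymmetric part, M21 - M12 = -4a*b12, M13 - M31 = 4a*b13, M32 - M23 = -4a*b23.
Here tr M = -69/169, so a^2 = (1 + tr M)/4 = 25/169 and a = ±5/13. Taking a = 5/13: M21 - M12 = 0, M13 - M31 = -240/169, M32 - M23 = 0, giving b12 = 0, b13 = -12/13, b23 = 0, i.e. R = 5/13 - 12/13*e1 e3.
Its e1 e3 coefficient is negative, so report the other preimage -R.
Answer: -5/13 + 12/13*e1 e3. Recall the cover is two-to-one: with M of trace -69/169, both preimages act alike, and the stated e1 e3 sign chooses the sheet.


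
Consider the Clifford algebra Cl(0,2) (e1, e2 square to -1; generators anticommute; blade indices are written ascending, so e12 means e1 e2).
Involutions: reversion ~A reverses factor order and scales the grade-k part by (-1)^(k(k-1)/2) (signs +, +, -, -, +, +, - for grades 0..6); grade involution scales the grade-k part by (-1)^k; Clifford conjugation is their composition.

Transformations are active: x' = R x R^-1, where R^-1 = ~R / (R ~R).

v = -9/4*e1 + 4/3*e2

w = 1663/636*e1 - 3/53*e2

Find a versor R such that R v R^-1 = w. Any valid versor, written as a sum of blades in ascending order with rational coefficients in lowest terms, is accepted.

Since q(v) = q(w) = -985/144, the sum R = v + w = 58/159*e1 + 203/159*e2 does the job whenever invertible.
Answer: 58/159*e1 + 203/159*e2


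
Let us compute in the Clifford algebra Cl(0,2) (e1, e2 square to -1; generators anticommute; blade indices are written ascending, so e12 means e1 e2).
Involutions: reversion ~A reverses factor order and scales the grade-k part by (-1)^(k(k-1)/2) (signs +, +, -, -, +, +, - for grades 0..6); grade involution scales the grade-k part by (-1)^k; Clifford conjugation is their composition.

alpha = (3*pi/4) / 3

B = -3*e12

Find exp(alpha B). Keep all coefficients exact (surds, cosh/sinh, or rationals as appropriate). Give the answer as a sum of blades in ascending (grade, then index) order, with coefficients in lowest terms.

B^2 = (-3)^2*(e12)^2 = 9*(-1) = -9 (a basis 2-blade squares to minus the product of its generators' squares).
B^2 = -9 — the series telescopes trigonometrically here: l = 3, alpha*l = 3*pi/4, so exp(alpha B) = cos(3*pi/4) + (sin(3*pi/4)/3)*B = -sqrt(2)/2 + (sqrt(2)/6)*B.
Answer: -sqrt(2)/2 - sqrt(2)/2*e12


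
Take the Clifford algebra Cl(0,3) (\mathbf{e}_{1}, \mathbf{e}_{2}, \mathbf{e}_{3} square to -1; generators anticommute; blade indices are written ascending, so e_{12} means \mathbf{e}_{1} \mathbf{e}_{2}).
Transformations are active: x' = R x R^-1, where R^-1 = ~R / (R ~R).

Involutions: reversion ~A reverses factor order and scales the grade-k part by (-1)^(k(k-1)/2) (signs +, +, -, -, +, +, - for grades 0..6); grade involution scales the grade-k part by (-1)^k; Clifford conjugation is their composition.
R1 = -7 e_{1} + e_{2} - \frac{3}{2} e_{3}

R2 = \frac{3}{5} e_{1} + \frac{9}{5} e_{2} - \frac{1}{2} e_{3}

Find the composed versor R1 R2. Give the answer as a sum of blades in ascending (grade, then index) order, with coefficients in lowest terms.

Distribute over the terms of R1 (each basis-blade product reordered to ascending indices, repeated generators contracted through their squares):
(-7 e_{1}) R2 = \frac{21}{5} - \frac{63}{5} e_{12} + \frac{7}{2} e_{13}
(e_{2}) R2 = -\frac{9}{5} - \frac{3}{5} e_{12} - \frac{1}{2} e_{23}
(-\frac{3}{2} e_{3}) R2 = -\frac{3}{4} + \frac{9}{10} e_{13} + \frac{27}{10} e_{23}
Summing the partial products and collecting blades:
Answer: \frac{33}{20} - \frac{66}{5} e_{12} + \frac{22}{5} e_{13} + \frac{11}{5} e_{23}


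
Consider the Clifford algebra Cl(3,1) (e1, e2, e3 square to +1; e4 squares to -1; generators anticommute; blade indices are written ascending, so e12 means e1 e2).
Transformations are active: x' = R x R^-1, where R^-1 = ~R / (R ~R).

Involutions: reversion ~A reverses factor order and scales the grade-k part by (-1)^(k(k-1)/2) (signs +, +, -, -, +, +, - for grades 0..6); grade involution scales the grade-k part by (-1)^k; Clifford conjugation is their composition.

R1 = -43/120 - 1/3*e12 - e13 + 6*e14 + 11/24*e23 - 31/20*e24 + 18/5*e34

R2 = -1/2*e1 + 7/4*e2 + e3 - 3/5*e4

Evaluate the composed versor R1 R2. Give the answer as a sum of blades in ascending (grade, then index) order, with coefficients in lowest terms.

Distribute over the terms of R2 (each basis-blade product reordered to ascending indices, repeated generators contracted through their squares):
R1 (-1/2*e1) = 43/240*e1 - 1/6*e2 - 1/2*e3 + 3*e4 - 11/48*e123 + 31/40*e124 - 9/5*e134
R1 (7/4*e2) = -7/12*e1 - 301/480*e2 - 77/96*e3 + 217/80*e4 + 7/4*e123 - 21/2*e124 + 63/10*e234
R1 (e3) = -e1 + 11/24*e2 - 43/120*e3 - 18/5*e4 - 1/3*e123 - 6*e134 + 31/20*e234
R1 (-3/5*e4) = 18/5*e1 - 93/100*e2 + 54/25*e3 + 43/200*e4 + 1/5*e124 + 3/5*e134 - 11/40*e234
Summing the partial products and collecting blades:
Answer: 527/240*e1 - 3037/2400*e2 + 1199/2400*e3 + 931/400*e4 + 19/16*e123 - 381/40*e124 - 36/5*e134 + 303/40*e234


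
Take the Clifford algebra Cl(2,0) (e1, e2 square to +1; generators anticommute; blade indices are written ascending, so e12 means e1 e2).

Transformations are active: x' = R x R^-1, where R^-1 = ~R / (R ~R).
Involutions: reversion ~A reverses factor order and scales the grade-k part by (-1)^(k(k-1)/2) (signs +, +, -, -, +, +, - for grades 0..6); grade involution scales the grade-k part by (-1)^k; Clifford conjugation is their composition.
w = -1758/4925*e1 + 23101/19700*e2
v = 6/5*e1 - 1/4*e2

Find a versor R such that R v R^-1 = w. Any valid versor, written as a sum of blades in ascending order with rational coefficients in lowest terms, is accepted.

Why this works: both vectors square to 601/400, so q(v) = q(w) and R = v + w = 4152/4925*e1 + 4544/4925*e2 carries v to w — its own direction survives, the complement (v - w)/2 flips.
Answer: 4152/4925*e1 + 4544/4925*e2


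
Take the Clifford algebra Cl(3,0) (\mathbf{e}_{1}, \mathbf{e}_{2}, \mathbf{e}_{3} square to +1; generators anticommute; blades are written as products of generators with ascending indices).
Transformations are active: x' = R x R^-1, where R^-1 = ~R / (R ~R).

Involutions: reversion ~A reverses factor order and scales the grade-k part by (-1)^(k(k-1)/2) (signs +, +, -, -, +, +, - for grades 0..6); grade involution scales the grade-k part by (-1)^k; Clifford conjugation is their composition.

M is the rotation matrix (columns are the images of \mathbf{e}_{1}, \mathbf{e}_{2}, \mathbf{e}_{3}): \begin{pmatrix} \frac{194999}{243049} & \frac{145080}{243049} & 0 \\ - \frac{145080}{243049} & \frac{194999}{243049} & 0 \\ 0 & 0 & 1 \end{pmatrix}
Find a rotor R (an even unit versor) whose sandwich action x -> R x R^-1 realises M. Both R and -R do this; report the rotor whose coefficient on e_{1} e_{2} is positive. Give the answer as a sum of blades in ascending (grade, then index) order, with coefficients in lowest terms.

Method: write R = a + b12*e_{1} e_{2} + b13*e_{1} e_{3} + b23*e_{2} e_{3} with a^2 + b12^2 + b13^2 + b23^2 = 1 (so R^-1 = ~R). Expanding the columns R e_j ~R gives tr M = 4a^2 - 1 and, from the antisymmetric part, M21 - M12 = -4a*b12, M13 - M31 = 4a*b13, M32 - M23 = -4a*b23.
Here tr M = \frac{633047}{243049}, so a^2 = (1 + tr M)/4 = \frac{219024}{243049} and a = ±\frac{468}{493}. Taking a = \frac{468}{493}: M21 - M12 = -\frac{290160}{243049}, M13 - M31 = 0, M32 - M23 = 0, giving b12 = \frac{155}{493}, b13 = 0, b23 = 0, i.e. R = \frac{468}{493} + \frac{155}{493} e_{1} e_{2}.
Its e_{1} e_{2} coefficient is already positive.
Answer: \frac{468}{493} + \frac{155}{493} e_{1} e_{2}. Note: both R and -R realise this M (trace \frac{633047}{243049}); the covering map identifies them, and the e_{1} e_{2}-coefficient sign is the tie-breaker.
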